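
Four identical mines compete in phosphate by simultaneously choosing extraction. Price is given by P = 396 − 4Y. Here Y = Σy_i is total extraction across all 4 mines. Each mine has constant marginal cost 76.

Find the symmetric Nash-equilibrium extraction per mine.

A representative mine's profit is π_i = y_i(396 − 4Y) − 76y_i, with Y = y_i + Σ_{j≠i} y_j.
First-order condition: 320 − 8y_i − 4Σ_{j≠i} y_j = 0.
Imposing symmetry (y_j = y for all j) turns Σ_{j≠i} y_j into 3y, so 320 = 20y and y = 16.

16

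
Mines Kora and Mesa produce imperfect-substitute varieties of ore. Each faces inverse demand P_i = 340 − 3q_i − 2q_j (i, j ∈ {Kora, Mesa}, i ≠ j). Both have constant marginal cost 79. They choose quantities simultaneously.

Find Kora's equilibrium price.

176.875

Mine Kora's profit: π = q_{Kora}(340 − 3q_{Kora} − 2q_{Mesa}) − 79q_{Kora}.
∂π/∂q_{Kora} = 261 − 6q_{Kora} − 2q_{Mesa} = 0 ⇒ q_{Kora} = 43.5 − (1/3)q_{Mesa}.
The game is symmetric, so in equilibrium q_{Mesa} = q_{Kora}: the reaction function gives (4/3)q_{Kora} = 43.5, hence q_{Kora} = 32.625.
P_{Kora} = 340 − 3·32.625 − 2·32.625 = 176.875.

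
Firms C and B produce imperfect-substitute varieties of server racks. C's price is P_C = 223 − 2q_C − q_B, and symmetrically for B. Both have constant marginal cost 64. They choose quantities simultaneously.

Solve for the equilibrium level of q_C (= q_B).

31.8

Firm C's profit: π = q_C(223 − 2q_C − q_B) − 64q_C.
∂π/∂q_C = 159 − 4q_C − q_B = 0 ⇒ q_C = 39.75 − 0.25q_B.
Setting q_C = q_B in the reaction function: q_C = 39.75 − 0.25q_C, so q_C = 39.75 / 1.25 = 31.8.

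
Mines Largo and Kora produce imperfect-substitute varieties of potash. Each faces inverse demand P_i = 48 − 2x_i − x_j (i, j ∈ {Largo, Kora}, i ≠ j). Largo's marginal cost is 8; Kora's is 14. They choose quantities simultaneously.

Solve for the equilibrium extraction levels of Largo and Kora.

Mine Largo's profit: π = x_{Largo}(48 − 2x_{Largo} − x_{Kora}) − 8x_{Largo}.
∂π/∂x_{Largo} = 40 − 4x_{Largo} − x_{Kora} = 0 ⇒ x_{Largo} = 10 − 0.25x_{Kora}.
Similarly x_{Kora} = 8.5 − 0.25x_{Largo}.
Plugging x_{Kora} into Largo's best response: x_{Largo} = 10 − 0.25(8.5 − 0.25x_{Largo}) ⇒ 0.9375x_{Largo} = 7.875, so x_{Largo} = 8.4.
Then x_{Kora} = 8.5 − 0.25·8.4 = 6.4.

8.4, 6.4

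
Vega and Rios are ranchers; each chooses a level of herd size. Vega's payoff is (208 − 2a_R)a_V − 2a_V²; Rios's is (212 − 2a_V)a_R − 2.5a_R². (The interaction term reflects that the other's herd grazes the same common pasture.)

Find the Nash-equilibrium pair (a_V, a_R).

Expanding Vega's payoff: 208a_V − 2a_Ra_V − 2a_V².
∂π/∂a_V = 208 − 2a_R − 4a_V = 0, so a_V = 52 − 0.5a_R.
Likewise for Rios: a_R = 42.4 − 0.4a_V.
Substituting the second reaction function into the first: a_V = 52 − 0.5(42.4 − 0.4a_V), which gives 0.8a_V = 30.8 ⇒ a_V = 38.5.
Then a_R = 42.4 − 0.4·38.5 = 27.

38.5, 27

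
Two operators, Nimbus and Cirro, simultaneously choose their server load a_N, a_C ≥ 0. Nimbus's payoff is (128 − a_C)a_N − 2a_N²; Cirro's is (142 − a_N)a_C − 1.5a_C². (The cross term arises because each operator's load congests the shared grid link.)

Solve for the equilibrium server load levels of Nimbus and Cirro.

22, 40

Expanding Nimbus's payoff: 128a_N − a_Ca_N − 2a_N².
∂π/∂a_N = 128 − a_C − 4a_N = 0, so a_N = 32 − 0.25a_C.
Likewise for Cirro: a_C = 142/3 − (1/3)a_N.
Substituting the second reaction function into the first: a_N = 32 − 0.25(142/3 − (1/3)a_N), which gives (11/12)a_N = 121/6 ⇒ a_N = 22.
Then a_C = 142/3 − (1/3)·22 = 40.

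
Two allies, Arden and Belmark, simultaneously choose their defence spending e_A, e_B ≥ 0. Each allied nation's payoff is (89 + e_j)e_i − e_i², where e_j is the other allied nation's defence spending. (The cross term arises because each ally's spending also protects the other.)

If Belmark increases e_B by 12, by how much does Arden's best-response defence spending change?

6

Arden's payoff is (89 + e_B)e_A − e_A².
∂π/∂e_A = 89 + e_B − 2e_A = 0, so e_A = 44.5 + 0.5e_B.
The reaction-function slope is 0.5, so a 12-unit rise in e_B moves e_A by 0.5 × 12 = 6. Arden's best response rises — the actions are strategic complements.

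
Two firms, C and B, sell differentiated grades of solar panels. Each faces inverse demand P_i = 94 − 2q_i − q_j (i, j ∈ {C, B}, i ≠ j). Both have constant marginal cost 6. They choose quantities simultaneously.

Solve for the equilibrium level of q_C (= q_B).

Firm C's profit: π = q_C(94 − 2q_C − q_B) − 6q_C.
∂π/∂q_C = 88 − 4q_C − q_B = 0 ⇒ q_C = 22 − 0.25q_B.
By symmetry q_B = q_C; substituting into the reaction function, 1.25q_C = 22 and q_C = 17.6.

17.6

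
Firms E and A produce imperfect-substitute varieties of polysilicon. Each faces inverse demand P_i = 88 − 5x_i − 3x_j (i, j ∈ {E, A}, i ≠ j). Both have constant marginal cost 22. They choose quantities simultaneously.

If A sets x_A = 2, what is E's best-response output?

6

Firm E's profit: π = x_E(88 − 5x_E − 3x_A) − 22x_E.
∂π/∂x_E = 66 − 10x_E − 3x_A = 0 ⇒ x_E = 6.6 − 0.3x_A.
At x_A = 2: x_E = 6.6 − 0.3·2 = 6.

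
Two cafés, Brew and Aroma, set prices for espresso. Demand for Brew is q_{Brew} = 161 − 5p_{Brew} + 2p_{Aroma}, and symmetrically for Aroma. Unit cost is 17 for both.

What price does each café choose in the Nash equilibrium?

Brew's profit: π = (p_{Brew} − 17)(161 − 5p_{Brew} + 2p_{Aroma}).
∂π/∂p_{Brew} = 246 − 10p_{Brew} + 2p_{Aroma} = 0 ⇒ p_{Brew} = 24.6 + 0.2p_{Aroma}.
By symmetry p_{Aroma} = p_{Brew}; substituting into the reaction function, 0.8p_{Brew} = 24.6 and p_{Brew} = 30.75.

30.75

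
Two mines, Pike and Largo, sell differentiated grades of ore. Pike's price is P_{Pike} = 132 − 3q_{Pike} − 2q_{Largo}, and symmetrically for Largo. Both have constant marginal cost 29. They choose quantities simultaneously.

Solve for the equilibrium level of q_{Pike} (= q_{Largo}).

Mine Pike's profit: π = q_{Pike}(132 − 3q_{Pike} − 2q_{Largo}) − 29q_{Pike}.
∂π/∂q_{Pike} = 103 − 6q_{Pike} − 2q_{Largo} = 0 ⇒ q_{Pike} = 103/6 − (1/3)q_{Largo}.
Setting q_{Pike} = q_{Largo} in the reaction function: q_{Pike} = 103/6 − (1/3)q_{Pike}, so q_{Pike} = (103/6) / (4/3) = 12.875.

12.875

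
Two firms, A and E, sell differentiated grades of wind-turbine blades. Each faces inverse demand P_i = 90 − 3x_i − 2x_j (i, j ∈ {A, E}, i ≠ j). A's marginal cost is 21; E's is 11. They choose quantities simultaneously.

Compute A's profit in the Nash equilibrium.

192

Firm A's profit: π = x_A(90 − 3x_A − 2x_E) − 21x_A.
∂π/∂x_A = 69 − 6x_A − 2x_E = 0 ⇒ x_A = 11.5 − (1/3)x_E.
Similarly x_E = 79/6 − (1/3)x_A.
Substituting the second reaction function into the first: x_A = 11.5 − (1/3)(79/6 − (1/3)x_A), which gives (8/9)x_A = 64/9 ⇒ x_A = 8.
Then x_E = 79/6 − (1/3)·8 = 10.5.
P_A = 90 − 3·8 − 2·10.5 = 45.
Profit = (45 − 21)·8 = 192.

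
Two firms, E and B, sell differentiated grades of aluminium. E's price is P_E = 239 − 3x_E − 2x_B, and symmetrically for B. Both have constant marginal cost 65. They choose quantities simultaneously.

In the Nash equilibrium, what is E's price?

130.25

Firm E's profit: π = x_E(239 − 3x_E − 2x_B) − 65x_E.
∂π/∂x_E = 174 − 6x_E − 2x_B = 0 ⇒ x_E = 29 − (1/3)x_B.
The game is symmetric, so in equilibrium x_B = x_E: the reaction function gives (4/3)x_E = 29, hence x_E = 21.75.
P_E = 239 − 3·21.75 − 2·21.75 = 130.25.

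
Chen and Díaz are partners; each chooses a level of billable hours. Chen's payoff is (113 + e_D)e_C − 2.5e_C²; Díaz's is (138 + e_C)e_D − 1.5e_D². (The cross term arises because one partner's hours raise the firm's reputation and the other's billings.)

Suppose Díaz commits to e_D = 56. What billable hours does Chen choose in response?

33.8

Expanding Chen's payoff: 113e_C + e_De_C − 2.5e_C².
∂π/∂e_C = 113 + e_D − 5e_C = 0, so e_C = 22.6 + 0.2e_D.
At e_D = 56: e_C = 22.6 + 0.2·56 = 33.8.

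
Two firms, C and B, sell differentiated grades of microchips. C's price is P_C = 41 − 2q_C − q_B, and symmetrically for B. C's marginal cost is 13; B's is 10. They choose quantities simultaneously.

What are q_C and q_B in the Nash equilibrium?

Firm C's profit: π = q_C(41 − 2q_C − q_B) − 13q_C.
∂π/∂q_C = 28 − 4q_C − q_B = 0 ⇒ q_C = 7 − 0.25q_B.
Similarly q_B = 7.75 − 0.25q_C.
Solving the two reaction functions simultaneously: (1 − (−0.25)(−0.25))q_C = 7 − 0.25·7.75, so 0.9375q_C = 5.0625 and q_C = 5.4.
Then q_B = 7.75 − 0.25·5.4 = 6.4.

5.4, 6.4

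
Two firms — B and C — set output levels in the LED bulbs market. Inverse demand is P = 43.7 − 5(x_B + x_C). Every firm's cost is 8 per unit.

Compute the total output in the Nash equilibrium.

4.76

Firm B's profit: π = x_B(43.7 − 5(x_B + x_C)) − 8x_B.
∂π/∂x_B = 35.7 − 10x_B − 5x_C = 0, so x_B = 3.57 − 0.5x_C.
The game is symmetric, so in equilibrium x_C = x_B: the reaction function gives 1.5x_B = 3.57, hence x_B = 2.38.
Total output: 2.38 + 2.38 = 4.76.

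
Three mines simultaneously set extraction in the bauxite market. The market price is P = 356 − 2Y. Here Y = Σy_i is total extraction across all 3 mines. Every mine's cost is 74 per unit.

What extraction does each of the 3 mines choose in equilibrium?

A representative mine's profit is π_i = y_i(356 − 2Y) − 74y_i, with Y = y_i + Σ_{j≠i} y_j.
First-order condition: 282 − 4y_i − 2Σ_{j≠i} y_j = 0.
With identical mines, set every y_j = y: then 282 − 4y − 4y = 0, i.e. y = 282/8 = 35.25.

35.25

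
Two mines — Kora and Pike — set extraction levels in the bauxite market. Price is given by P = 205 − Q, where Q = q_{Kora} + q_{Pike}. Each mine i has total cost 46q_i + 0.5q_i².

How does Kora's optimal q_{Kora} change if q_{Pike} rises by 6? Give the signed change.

-2

Mine Kora's profit: π = q_{Kora}(205 − (q_{Kora} + q_{Pike})) − 46q_{Kora} − 0.5q_{Kora}².
∂π/∂q_{Kora} = 159 − 3q_{Kora} − q_{Pike} = 0, so q_{Kora} = 53 − (1/3)q_{Pike}.
The reaction-function slope is −1/3, so a 6-unit rise in q_{Pike} moves q_{Kora} by −1/3 × 6 = −2. Kora's best response falls — the actions are strategic substitutes.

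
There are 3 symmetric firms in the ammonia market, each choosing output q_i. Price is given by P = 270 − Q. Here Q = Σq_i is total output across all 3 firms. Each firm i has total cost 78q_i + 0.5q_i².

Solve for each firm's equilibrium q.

38.4

A representative firm's profit is π_i = q_i(270 − Q) − 78q_i − 0.5q_i², with Q = q_i + Σ_{j≠i} q_j.
First-order condition: 192 − 3q_i − Σ_{j≠i} q_j = 0.
Imposing symmetry (q_j = q for all j) turns Σ_{j≠i} q_j into 2q, so 192 = 5q and q = 38.4.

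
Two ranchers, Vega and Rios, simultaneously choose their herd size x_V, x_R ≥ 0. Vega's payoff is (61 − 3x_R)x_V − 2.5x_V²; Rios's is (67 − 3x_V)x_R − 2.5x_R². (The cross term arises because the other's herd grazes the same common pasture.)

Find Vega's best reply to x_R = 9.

Expanding Vega's payoff: 61x_V − 3x_Rx_V − 2.5x_V².
∂π/∂x_V = 61 − 3x_R − 5x_V = 0, so x_V = 12.2 − 0.6x_R.
At x_R = 9: x_V = 12.2 − 0.6·9 = 6.8.

6.8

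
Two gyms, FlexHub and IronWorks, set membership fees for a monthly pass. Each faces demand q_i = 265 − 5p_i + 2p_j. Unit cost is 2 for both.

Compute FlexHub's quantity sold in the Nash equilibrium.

FlexHub's profit: π = (p_{FlexHub} − 2)(265 − 5p_{FlexHub} + 2p_{IronWorks}).
∂π/∂p_{FlexHub} = 275 − 10p_{FlexHub} + 2p_{IronWorks} = 0 ⇒ p_{FlexHub} = 27.5 + 0.2p_{IronWorks}.
Setting p_{FlexHub} = p_{IronWorks} in the reaction function: p_{FlexHub} = 27.5 + 0.2p_{FlexHub}, so p_{FlexHub} = 27.5 / 0.8 = 34.375.
q_{FlexHub} = 265 − 5·34.375 + 2·34.375 = 161.875.

161.875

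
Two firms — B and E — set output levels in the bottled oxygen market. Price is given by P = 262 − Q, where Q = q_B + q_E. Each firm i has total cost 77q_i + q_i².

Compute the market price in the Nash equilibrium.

Firm B's profit: π = q_B(262 − (q_B + q_E)) − 77q_B − q_B².
∂π/∂q_B = 185 − 4q_B − q_E = 0, so q_B = 46.25 − 0.25q_E.
Setting q_B = q_E in the reaction function: q_B = 46.25 − 0.25q_B, so q_B = 46.25 / 1.25 = 37.
Equilibrium price: P = 262 − 74 = 188.

188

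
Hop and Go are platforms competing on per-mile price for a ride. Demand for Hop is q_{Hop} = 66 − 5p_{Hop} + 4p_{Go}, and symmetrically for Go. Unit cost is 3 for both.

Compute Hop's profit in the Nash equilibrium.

551.25

Hop's profit: π = (p_{Hop} − 3)(66 − 5p_{Hop} + 4p_{Go}).
∂π/∂p_{Hop} = 81 − 10p_{Hop} + 4p_{Go} = 0 ⇒ p_{Hop} = 8.1 + 0.4p_{Go}.
Setting p_{Hop} = p_{Go} in the reaction function: p_{Hop} = 8.1 + 0.4p_{Hop}, so p_{Hop} = 8.1 / 0.6 = 13.5.
q_{Hop} = 66 − 5·13.5 + 4·13.5 = 52.5.
Profit = (13.5 − 3)·52.5 = 551.25.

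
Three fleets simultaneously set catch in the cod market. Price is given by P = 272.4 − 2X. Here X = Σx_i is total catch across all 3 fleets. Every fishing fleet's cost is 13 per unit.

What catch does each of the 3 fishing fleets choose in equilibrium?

32.425

A representative fishing fleet's profit is π_i = x_i(272.4 − 2X) − 13x_i, with X = x_i + Σ_{j≠i} x_j.
First-order condition: 259.4 − 4x_i − 2Σ_{j≠i} x_j = 0.
Imposing symmetry (x_j = x for all j) turns Σ_{j≠i} x_j into 2x, so 259.4 = 8x and x = 32.425.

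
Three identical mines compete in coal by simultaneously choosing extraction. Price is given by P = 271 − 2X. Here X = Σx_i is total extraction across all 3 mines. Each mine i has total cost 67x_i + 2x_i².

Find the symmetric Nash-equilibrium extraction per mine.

A representative mine's profit is π_i = x_i(271 − 2X) − 67x_i − 2x_i², with X = x_i + Σ_{j≠i} x_j.
First-order condition: 204 − 8x_i − 2Σ_{j≠i} x_j = 0.
In a symmetric equilibrium every mine chooses the same x, so Σ_{j≠i} x_j = 2x. The condition becomes 204 − 12x = 0, giving x = 204/12 = 17.

17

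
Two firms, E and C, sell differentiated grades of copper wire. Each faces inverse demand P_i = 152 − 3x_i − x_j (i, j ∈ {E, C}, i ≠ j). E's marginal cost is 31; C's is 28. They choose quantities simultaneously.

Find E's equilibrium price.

Firm E's profit: π = x_E(152 − 3x_E − x_C) − 31x_E.
∂π/∂x_E = 121 − 6x_E − x_C = 0 ⇒ x_E = 121/6 − (1/6)x_C.
Similarly x_C = 62/3 − (1/6)x_E.
Plugging x_C into E's best response: x_E = 121/6 − (1/6)(62/3 − (1/6)x_E) ⇒ (35/36)x_E = 301/18, so x_E = 17.2.
Then x_C = 62/3 − (1/6)·17.2 = 17.8.
P_E = 152 − 3·17.2 − 17.8 = 82.6.

82.6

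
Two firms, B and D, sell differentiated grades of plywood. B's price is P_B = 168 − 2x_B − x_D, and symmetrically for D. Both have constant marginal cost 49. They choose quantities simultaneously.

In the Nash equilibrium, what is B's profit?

Firm B's profit: π = x_B(168 − 2x_B − x_D) − 49x_B.
∂π/∂x_B = 119 − 4x_B − x_D = 0 ⇒ x_B = 29.75 − 0.25x_D.
By symmetry x_D = x_B; substituting into the reaction function, 1.25x_B = 29.75 and x_B = 23.8.
P_B = 168 − 2·23.8 − 23.8 = 96.6.
Profit = (96.6 − 49)·23.8 = 1132.88.

1132.88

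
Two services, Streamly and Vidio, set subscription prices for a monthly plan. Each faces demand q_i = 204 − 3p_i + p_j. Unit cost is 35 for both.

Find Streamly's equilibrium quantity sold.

80.4

Streamly's profit: π = (p_{Streamly} − 35)(204 − 3p_{Streamly} + p_{Vidio}).
∂π/∂p_{Streamly} = 309 − 6p_{Streamly} + p_{Vidio} = 0 ⇒ p_{Streamly} = 51.5 + (1/6)p_{Vidio}.
Setting p_{Streamly} = p_{Vidio} in the reaction function: p_{Streamly} = 51.5 + (1/6)p_{Streamly}, so p_{Streamly} = 51.5 / (5/6) = 61.8.
q_{Streamly} = 204 − 3·61.8 + 61.8 = 80.4.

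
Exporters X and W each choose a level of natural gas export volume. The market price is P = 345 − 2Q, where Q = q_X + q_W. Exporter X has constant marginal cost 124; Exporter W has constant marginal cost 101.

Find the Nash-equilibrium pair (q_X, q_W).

Exporter X's profit: π = q_X(345 − 2(q_X + q_W)) − 124q_X.
∂π/∂q_X = 221 − 4q_X − 2q_W = 0, so q_X = 55.25 − 0.5q_W.
By the same steps for W: q_W = 61 − 0.5q_X.
Plugging q_W into X's best response: q_X = 55.25 − 0.5(61 − 0.5q_X) ⇒ 0.75q_X = 24.75, so q_X = 33.
Then q_W = 61 − 0.5·33 = 44.5.

33, 44.5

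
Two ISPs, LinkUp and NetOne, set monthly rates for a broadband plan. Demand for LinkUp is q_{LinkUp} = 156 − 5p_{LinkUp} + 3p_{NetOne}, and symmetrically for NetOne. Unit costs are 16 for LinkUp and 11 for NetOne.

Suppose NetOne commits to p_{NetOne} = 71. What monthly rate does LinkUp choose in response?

44.9

LinkUp's profit: π = (p_{LinkUp} − 16)(156 − 5p_{LinkUp} + 3p_{NetOne}).
∂π/∂p_{LinkUp} = 236 − 10p_{LinkUp} + 3p_{NetOne} = 0 ⇒ p_{LinkUp} = 23.6 + 0.3p_{NetOne}.
At p_{NetOne} = 71: p_{LinkUp} = 23.6 + 0.3·71 = 44.9.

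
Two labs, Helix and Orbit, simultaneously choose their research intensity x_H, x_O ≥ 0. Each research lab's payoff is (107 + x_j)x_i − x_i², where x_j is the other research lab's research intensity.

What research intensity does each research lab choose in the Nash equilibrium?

Helix's payoff is (107 + x_O)x_H − x_H².
∂π/∂x_H = 107 + x_O − 2x_H = 0, so x_H = 53.5 + 0.5x_O.
The game is symmetric, so in equilibrium x_O = x_H: the reaction function gives 0.5x_H = 53.5, hence x_H = 107.

107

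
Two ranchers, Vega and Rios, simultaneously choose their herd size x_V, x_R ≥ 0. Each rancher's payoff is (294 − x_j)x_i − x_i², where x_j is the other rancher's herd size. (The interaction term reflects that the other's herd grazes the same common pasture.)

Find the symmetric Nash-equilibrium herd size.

98

Vega's payoff is (294 − x_R)x_V − x_V².
∂π/∂x_V = 294 − x_R − 2x_V = 0, so x_V = 147 − 0.5x_R.
By symmetry x_R = x_V; substituting into the reaction function, 1.5x_V = 147 and x_V = 98.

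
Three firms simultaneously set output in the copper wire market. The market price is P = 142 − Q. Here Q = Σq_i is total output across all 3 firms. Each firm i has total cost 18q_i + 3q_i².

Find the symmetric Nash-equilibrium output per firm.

12.4

A representative firm's profit is π_i = q_i(142 − Q) − 18q_i − 3q_i², with Q = q_i + Σ_{j≠i} q_j.
First-order condition: 124 − 8q_i − Σ_{j≠i} q_j = 0.
Imposing symmetry (q_j = q for all j) turns Σ_{j≠i} q_j into 2q, so 124 = 10q and q = 12.4.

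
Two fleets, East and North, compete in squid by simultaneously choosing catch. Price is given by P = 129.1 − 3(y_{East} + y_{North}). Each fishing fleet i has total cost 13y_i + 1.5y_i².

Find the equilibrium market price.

71.05

Fishing fleet East's profit: π = y_{East}(129.1 − 3(y_{East} + y_{North})) − 13y_{East} − 1.5y_{East}².
∂π/∂y_{East} = 116.1 − 9y_{East} − 3y_{North} = 0, so y_{East} = 12.9 − (1/3)y_{North}.
The game is symmetric, so in equilibrium y_{North} = y_{East}: the reaction function gives (4/3)y_{East} = 12.9, hence y_{East} = 9.675.
Equilibrium price: P = 129.1 − 3·19.35 = 71.05.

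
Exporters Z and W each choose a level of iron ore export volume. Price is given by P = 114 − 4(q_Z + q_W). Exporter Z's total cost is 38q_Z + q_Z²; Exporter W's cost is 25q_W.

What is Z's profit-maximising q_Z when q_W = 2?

Exporter Z's profit: π = q_Z(114 − 4(q_Z + q_W)) − 38q_Z − q_Z².
∂π/∂q_Z = 76 − 10q_Z − 4q_W = 0, so q_Z = 7.6 − 0.4q_W.
At q_W = 2: q_Z = 7.6 − 0.4·2 = 6.8.

6.8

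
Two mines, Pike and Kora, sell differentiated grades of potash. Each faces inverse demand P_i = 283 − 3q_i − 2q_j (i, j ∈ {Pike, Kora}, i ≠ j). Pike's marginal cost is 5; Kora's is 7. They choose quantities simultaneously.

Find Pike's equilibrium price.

Mine Pike's profit: π = q_{Pike}(283 − 3q_{Pike} − 2q_{Kora}) − 5q_{Pike}.
∂π/∂q_{Pike} = 278 − 6q_{Pike} − 2q_{Kora} = 0 ⇒ q_{Pike} = 139/3 − (1/3)q_{Kora}.
Similarly q_{Kora} = 46 − (1/3)q_{Pike}.
Plugging q_{Kora} into Pike's best response: q_{Pike} = 139/3 − (1/3)(46 − (1/3)q_{Pike}) ⇒ (8/9)q_{Pike} = 31, so q_{Pike} = 34.875.
Then q_{Kora} = 46 − (1/3)·34.875 = 34.375.
P_{Pike} = 283 − 3·34.875 − 2·34.375 = 109.625.

109.625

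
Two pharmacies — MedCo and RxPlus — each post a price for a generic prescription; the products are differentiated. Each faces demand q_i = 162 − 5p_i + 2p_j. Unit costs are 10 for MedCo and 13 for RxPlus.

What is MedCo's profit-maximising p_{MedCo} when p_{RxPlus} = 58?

32.8

MedCo's profit: π = (p_{MedCo} − 10)(162 − 5p_{MedCo} + 2p_{RxPlus}).
∂π/∂p_{MedCo} = 212 − 10p_{MedCo} + 2p_{RxPlus} = 0 ⇒ p_{MedCo} = 21.2 + 0.2p_{RxPlus}.
At p_{RxPlus} = 58: p_{MedCo} = 21.2 + 0.2·58 = 32.8.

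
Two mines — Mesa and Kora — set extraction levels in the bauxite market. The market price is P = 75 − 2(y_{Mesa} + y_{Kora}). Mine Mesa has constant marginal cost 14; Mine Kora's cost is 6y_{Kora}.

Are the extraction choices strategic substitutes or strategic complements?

strategic substitutes

Mine Mesa's profit: π = y_{Mesa}(75 − 2(y_{Mesa} + y_{Kora})) − 14y_{Mesa}.
∂π/∂y_{Mesa} = 61 − 4y_{Mesa} − 2y_{Kora} = 0, so y_{Mesa} = 15.25 − 0.5y_{Kora}.
The best-response slope dy_{Mesa}/dy_{Kora} = −0.5 < 0: the reaction function is downward-sloping, so the choices are strategic substitutes.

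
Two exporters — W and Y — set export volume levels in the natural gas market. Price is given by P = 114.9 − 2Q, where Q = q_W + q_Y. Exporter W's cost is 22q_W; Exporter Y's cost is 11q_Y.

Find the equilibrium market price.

49.3

Exporter W's profit: π = q_W(114.9 − 2(q_W + q_Y)) − 22q_W.
∂π/∂q_W = 92.9 − 4q_W − 2q_Y = 0, so q_W = 23.225 − 0.5q_Y.
By the same steps for Y: q_Y = 25.975 − 0.5q_W.
Plugging q_Y into W's best response: q_W = 23.225 − 0.5(25.975 − 0.5q_W) ⇒ 0.75q_W = 10.2375, so q_W = 13.65.
Then q_Y = 25.975 − 0.5·13.65 = 19.15.
Equilibrium price: P = 114.9 − 2·32.8 = 49.3.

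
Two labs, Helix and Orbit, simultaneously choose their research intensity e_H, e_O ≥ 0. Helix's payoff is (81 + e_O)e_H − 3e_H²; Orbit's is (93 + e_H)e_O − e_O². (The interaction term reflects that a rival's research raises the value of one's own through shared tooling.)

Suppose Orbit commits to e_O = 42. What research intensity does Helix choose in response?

20.5

Expanding Helix's payoff: 81e_H + e_Oe_H − 3e_H².
∂π/∂e_H = 81 + e_O − 6e_H = 0, so e_H = 13.5 + (1/6)e_O.
At e_O = 42: e_H = 13.5 + (1/6)·42 = 20.5.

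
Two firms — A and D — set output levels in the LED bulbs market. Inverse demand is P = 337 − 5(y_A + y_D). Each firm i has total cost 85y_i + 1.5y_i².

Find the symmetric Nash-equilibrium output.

14

Firm A's profit: π = y_A(337 − 5(y_A + y_D)) − 85y_A − 1.5y_A².
∂π/∂y_A = 252 − 13y_A − 5y_D = 0, so y_A = 252/13 − (5/13)y_D.
The game is symmetric, so in equilibrium y_D = y_A: the reaction function gives (18/13)y_A = 252/13, hence y_A = 14.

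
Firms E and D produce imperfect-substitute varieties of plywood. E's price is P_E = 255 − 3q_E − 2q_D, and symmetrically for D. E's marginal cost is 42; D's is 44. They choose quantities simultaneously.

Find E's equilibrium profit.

2146.6875

Firm E's profit: π = q_E(255 − 3q_E − 2q_D) − 42q_E.
∂π/∂q_E = 213 − 6q_E − 2q_D = 0 ⇒ q_E = 35.5 − (1/3)q_D.
Similarly q_D = 211/6 − (1/3)q_E.
Solving the two reaction functions simultaneously: (1 − (−1/3)(−1/3))q_E = 35.5 − (1/3)·(211/6), so (8/9)q_E = 214/9 and q_E = 26.75.
Then q_D = 211/6 − (1/3)·26.75 = 26.25.
P_E = 255 − 3·26.75 − 2·26.25 = 122.25.
Profit = (122.25 − 42)·26.75 = 2146.6875.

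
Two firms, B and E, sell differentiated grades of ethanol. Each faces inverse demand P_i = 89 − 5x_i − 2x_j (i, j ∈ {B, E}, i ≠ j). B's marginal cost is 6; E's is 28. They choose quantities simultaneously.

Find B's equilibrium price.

42.875

Firm B's profit: π = x_B(89 − 5x_B − 2x_E) − 6x_B.
∂π/∂x_B = 83 − 10x_B − 2x_E = 0 ⇒ x_B = 8.3 − 0.2x_E.
Similarly x_E = 6.1 − 0.2x_B.
Plugging x_E into B's best response: x_B = 8.3 − 0.2(6.1 − 0.2x_B) ⇒ 0.96x_B = 7.08, so x_B = 7.375.
Then x_E = 6.1 − 0.2·7.375 = 4.625.
P_B = 89 − 5·7.375 − 2·4.625 = 42.875.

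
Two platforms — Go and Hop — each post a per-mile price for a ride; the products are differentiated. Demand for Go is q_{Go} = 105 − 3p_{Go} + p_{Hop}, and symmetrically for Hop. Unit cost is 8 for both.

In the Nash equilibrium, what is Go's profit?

Go's profit: π = (p_{Go} − 8)(105 − 3p_{Go} + p_{Hop}).
∂π/∂p_{Go} = 129 − 6p_{Go} + p_{Hop} = 0 ⇒ p_{Go} = 21.5 + (1/6)p_{Hop}.
The game is symmetric, so in equilibrium p_{Hop} = p_{Go}: the reaction function gives (5/6)p_{Go} = 21.5, hence p_{Go} = 25.8.
q_{Go} = 105 − 3·25.8 + 25.8 = 53.4.
Profit = (25.8 − 8)·53.4 = 950.52.

950.52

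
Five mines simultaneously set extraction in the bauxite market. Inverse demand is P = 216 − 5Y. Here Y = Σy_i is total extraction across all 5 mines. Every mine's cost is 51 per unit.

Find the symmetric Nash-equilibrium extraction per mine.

5.5

A representative mine's profit is π_i = y_i(216 − 5Y) − 51y_i, with Y = y_i + Σ_{j≠i} y_j.
First-order condition: 165 − 10y_i − 5Σ_{j≠i} y_j = 0.
Imposing symmetry (y_j = y for all j) turns Σ_{j≠i} y_j into 4y, so 165 = 30y and y = 5.5.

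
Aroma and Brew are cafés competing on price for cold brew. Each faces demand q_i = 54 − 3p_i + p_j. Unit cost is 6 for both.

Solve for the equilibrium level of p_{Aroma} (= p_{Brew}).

Aroma's profit: π = (p_{Aroma} − 6)(54 − 3p_{Aroma} + p_{Brew}).
∂π/∂p_{Aroma} = 72 − 6p_{Aroma} + p_{Brew} = 0 ⇒ p_{Aroma} = 12 + (1/6)p_{Brew}.
Setting p_{Aroma} = p_{Brew} in the reaction function: p_{Aroma} = 12 + (1/6)p_{Aroma}, so p_{Aroma} = 12 / (5/6) = 14.4.

14.4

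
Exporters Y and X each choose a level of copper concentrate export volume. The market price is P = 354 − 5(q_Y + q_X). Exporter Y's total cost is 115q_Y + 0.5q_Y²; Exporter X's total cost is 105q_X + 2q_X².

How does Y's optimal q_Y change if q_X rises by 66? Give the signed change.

Exporter Y's profit: π = q_Y(354 − 5(q_Y + q_X)) − 115q_Y − 0.5q_Y².
∂π/∂q_Y = 239 − 11q_Y − 5q_X = 0, so q_Y = 239/11 − (5/11)q_X.
The reaction-function slope is −5/11, so a 66-unit rise in q_X moves q_Y by −5/11 × 66 = −30. Y's best response falls — the actions are strategic substitutes.

-30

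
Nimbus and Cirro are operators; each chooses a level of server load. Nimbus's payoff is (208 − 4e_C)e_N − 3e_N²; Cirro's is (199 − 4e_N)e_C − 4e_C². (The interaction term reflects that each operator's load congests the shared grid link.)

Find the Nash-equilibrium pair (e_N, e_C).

Expanding Nimbus's payoff: 208e_N − 4e_Ce_N − 3e_N².
∂π/∂e_N = 208 − 4e_C − 6e_N = 0, so e_N = 104/3 − (2/3)e_C.
Likewise for Cirro: e_C = 24.875 − 0.5e_N.
Substituting the second reaction function into the first: e_N = 104/3 − (2/3)(24.875 − 0.5e_N), which gives (2/3)e_N = 217/12 ⇒ e_N = 27.125.
Then e_C = 24.875 − 0.5·27.125 = 11.3125.

27.125, 11.3125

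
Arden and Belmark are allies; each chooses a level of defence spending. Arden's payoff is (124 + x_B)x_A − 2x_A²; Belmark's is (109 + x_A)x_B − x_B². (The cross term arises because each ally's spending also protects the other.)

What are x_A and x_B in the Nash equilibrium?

Expanding Arden's payoff: 124x_A + x_Bx_A − 2x_A².
∂π/∂x_A = 124 + x_B − 4x_A = 0, so x_A = 31 + 0.25x_B.
Likewise for Belmark: x_B = 54.5 + 0.5x_A.
Plugging x_B into Arden's best response: x_A = 31 + 0.25(54.5 + 0.5x_A) ⇒ 0.875x_A = 44.625, so x_A = 51.
Then x_B = 54.5 + 0.5·51 = 80.

51, 80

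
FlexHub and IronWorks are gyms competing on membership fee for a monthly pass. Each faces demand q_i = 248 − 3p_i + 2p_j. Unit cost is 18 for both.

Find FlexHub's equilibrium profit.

9918.75

FlexHub's profit: π = (p_{FlexHub} − 18)(248 − 3p_{FlexHub} + 2p_{IronWorks}).
∂π/∂p_{FlexHub} = 302 − 6p_{FlexHub} + 2p_{IronWorks} = 0 ⇒ p_{FlexHub} = 151/3 + (1/3)p_{IronWorks}.
By symmetry p_{IronWorks} = p_{FlexHub}; substituting into the reaction function, (2/3)p_{FlexHub} = 151/3 and p_{FlexHub} = 75.5.
q_{FlexHub} = 248 − 3·75.5 + 2·75.5 = 172.5.
Profit = (75.5 − 18)·172.5 = 9918.75.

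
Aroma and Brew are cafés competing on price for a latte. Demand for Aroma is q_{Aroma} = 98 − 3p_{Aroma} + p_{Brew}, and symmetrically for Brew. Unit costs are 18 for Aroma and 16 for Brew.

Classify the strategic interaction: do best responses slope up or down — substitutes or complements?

strategic complements

Aroma's profit: π = (p_{Aroma} − 18)(98 − 3p_{Aroma} + p_{Brew}).
∂π/∂p_{Aroma} = 152 − 6p_{Aroma} + p_{Brew} = 0 ⇒ p_{Aroma} = 76/3 + (1/6)p_{Brew}.
The best-response slope dp_{Aroma}/dp_{Brew} = 1/6 > 0: the reaction function is upward-sloping, so the choices are strategic complements.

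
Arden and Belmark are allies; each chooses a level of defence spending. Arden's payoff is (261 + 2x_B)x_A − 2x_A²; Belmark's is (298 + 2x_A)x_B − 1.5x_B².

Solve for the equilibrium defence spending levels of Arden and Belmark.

172.375, 214.25

Expanding Arden's payoff: 261x_A + 2x_Bx_A − 2x_A².
∂π/∂x_A = 261 + 2x_B − 4x_A = 0, so x_A = 65.25 + 0.5x_B.
Likewise for Belmark: x_B = 298/3 + (2/3)x_A.
Plugging x_B into Arden's best response: x_A = 65.25 + 0.5(298/3 + (2/3)x_A) ⇒ (2/3)x_A = 1379/12, so x_A = 172.375.
Then x_B = 298/3 + (2/3)·172.375 = 214.25.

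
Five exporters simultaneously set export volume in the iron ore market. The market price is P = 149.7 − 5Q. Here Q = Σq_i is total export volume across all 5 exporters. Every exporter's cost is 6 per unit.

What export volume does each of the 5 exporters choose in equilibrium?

4.79

A representative exporter's profit is π_i = q_i(149.7 − 5Q) − 6q_i, with Q = q_i + Σ_{j≠i} q_j.
First-order condition: 143.7 − 10q_i − 5Σ_{j≠i} q_j = 0.
With identical exporters, set every q_j = q: then 143.7 − 10q − 20q = 0, i.e. q = 143.7/30 = 4.79.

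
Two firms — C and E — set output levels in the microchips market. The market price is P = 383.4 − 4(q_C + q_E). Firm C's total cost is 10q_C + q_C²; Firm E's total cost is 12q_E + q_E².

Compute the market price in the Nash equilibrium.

Firm C's profit: π = q_C(383.4 − 4(q_C + q_E)) − 10q_C − q_C².
∂π/∂q_C = 373.4 − 10q_C − 4q_E = 0, so q_C = 37.34 − 0.4q_E.
By the same steps for E: q_E = 37.14 − 0.4q_C.
Solving the two reaction functions simultaneously: (1 − (−0.4)(−0.4))q_C = 37.34 − 0.4·37.14, so 0.84q_C = 22.484 and q_C = 803/30.
Then q_E = 37.14 − 0.4·(803/30) = 793/30.
Equilibrium price: P = 383.4 − 4·53.2 = 170.6.

170.6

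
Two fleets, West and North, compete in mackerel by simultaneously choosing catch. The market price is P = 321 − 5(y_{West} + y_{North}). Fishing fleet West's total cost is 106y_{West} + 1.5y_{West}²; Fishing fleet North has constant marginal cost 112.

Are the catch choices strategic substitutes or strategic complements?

strategic substitutes

Fishing fleet West's profit: π = y_{West}(321 − 5(y_{West} + y_{North})) − 106y_{West} − 1.5y_{West}².
∂π/∂y_{West} = 215 − 13y_{West} − 5y_{North} = 0, so y_{West} = 215/13 − (5/13)y_{North}.
The best-response slope dy_{West}/dy_{North} = −5/13 < 0: the reaction function is downward-sloping, so the choices are strategic substitutes.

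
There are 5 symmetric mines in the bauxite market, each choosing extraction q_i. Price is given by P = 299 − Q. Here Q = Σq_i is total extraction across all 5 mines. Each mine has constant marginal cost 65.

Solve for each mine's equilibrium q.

39

A representative mine's profit is π_i = q_i(299 − Q) − 65q_i, with Q = q_i + Σ_{j≠i} q_j.
First-order condition: 234 − 2q_i − Σ_{j≠i} q_j = 0.
With identical mines, set every q_j = q: then 234 − 2q − 4q = 0, i.e. q = 234/6 = 39.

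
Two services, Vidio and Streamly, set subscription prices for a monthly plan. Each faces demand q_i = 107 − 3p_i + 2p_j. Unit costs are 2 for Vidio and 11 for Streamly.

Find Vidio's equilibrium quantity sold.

Vidio's profit: π = (p_{Vidio} − 2)(107 − 3p_{Vidio} + 2p_{Streamly}).
∂π/∂p_{Vidio} = 113 − 6p_{Vidio} + 2p_{Streamly} = 0 ⇒ p_{Vidio} = 113/6 + (1/3)p_{Streamly}.
Similarly p_{Streamly} = 70/3 + (1/3)p_{Vidio}.
Substituting the second reaction function into the first: p_{Vidio} = 113/6 + (1/3)(70/3 + (1/3)p_{Vidio}), which gives (8/9)p_{Vidio} = 479/18 ⇒ p_{Vidio} = 29.9375.
Then p_{Streamly} = 70/3 + (1/3)·29.9375 = 33.3125.
q_{Vidio} = 107 − 3·29.9375 + 2·33.3125 = 83.8125.

83.8125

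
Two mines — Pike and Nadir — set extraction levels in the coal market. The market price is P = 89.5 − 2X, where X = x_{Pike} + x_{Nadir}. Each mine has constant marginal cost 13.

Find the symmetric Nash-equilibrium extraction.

Mine Pike's profit: π = x_{Pike}(89.5 − 2(x_{Pike} + x_{Nadir})) − 13x_{Pike}.
∂π/∂x_{Pike} = 76.5 − 4x_{Pike} − 2x_{Nadir} = 0, so x_{Pike} = 19.125 − 0.5x_{Nadir}.
Setting x_{Pike} = x_{Nadir} in the reaction function: x_{Pike} = 19.125 − 0.5x_{Pike}, so x_{Pike} = 19.125 / 1.5 = 12.75.

12.75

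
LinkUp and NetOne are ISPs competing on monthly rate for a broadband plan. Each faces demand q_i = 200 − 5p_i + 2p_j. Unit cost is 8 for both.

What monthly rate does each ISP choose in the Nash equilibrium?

30

LinkUp's profit: π = (p_{LinkUp} − 8)(200 − 5p_{LinkUp} + 2p_{NetOne}).
∂π/∂p_{LinkUp} = 240 − 10p_{LinkUp} + 2p_{NetOne} = 0 ⇒ p_{LinkUp} = 24 + 0.2p_{NetOne}.
Setting p_{LinkUp} = p_{NetOne} in the reaction function: p_{LinkUp} = 24 + 0.2p_{LinkUp}, so p_{LinkUp} = 24 / 0.8 = 30.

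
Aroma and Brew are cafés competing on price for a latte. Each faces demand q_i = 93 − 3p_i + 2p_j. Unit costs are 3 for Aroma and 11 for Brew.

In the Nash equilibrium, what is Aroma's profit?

1728

Aroma's profit: π = (p_{Aroma} − 3)(93 − 3p_{Aroma} + 2p_{Brew}).
∂π/∂p_{Aroma} = 102 − 6p_{Aroma} + 2p_{Brew} = 0 ⇒ p_{Aroma} = 17 + (1/3)p_{Brew}.
Similarly p_{Brew} = 21 + (1/3)p_{Aroma}.
Plugging p_{Brew} into Aroma's best response: p_{Aroma} = 17 + (1/3)(21 + (1/3)p_{Aroma}) ⇒ (8/9)p_{Aroma} = 24, so p_{Aroma} = 27.
Then p_{Brew} = 21 + (1/3)·27 = 30.
q_{Aroma} = 93 − 3·27 + 2·30 = 72.
Profit = (27 − 3)·72 = 1728.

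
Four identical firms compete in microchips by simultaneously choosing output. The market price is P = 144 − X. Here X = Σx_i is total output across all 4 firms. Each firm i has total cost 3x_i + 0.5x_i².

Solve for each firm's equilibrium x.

23.5

A representative firm's profit is π_i = x_i(144 − X) − 3x_i − 0.5x_i², with X = x_i + Σ_{j≠i} x_j.
First-order condition: 141 − 3x_i − Σ_{j≠i} x_j = 0.
Imposing symmetry (x_j = x for all j) turns Σ_{j≠i} x_j into 3x, so 141 = 6x and x = 23.5.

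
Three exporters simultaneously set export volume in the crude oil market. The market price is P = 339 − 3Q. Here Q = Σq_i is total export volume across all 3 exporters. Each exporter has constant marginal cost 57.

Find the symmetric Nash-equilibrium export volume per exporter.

A representative exporter's profit is π_i = q_i(339 − 3Q) − 57q_i, with Q = q_i + Σ_{j≠i} q_j.
First-order condition: 282 − 6q_i − 3Σ_{j≠i} q_j = 0.
In a symmetric equilibrium every exporter chooses the same q, so Σ_{j≠i} q_j = 2q. The condition becomes 282 − 12q = 0, giving q = 282/12 = 23.5.

23.5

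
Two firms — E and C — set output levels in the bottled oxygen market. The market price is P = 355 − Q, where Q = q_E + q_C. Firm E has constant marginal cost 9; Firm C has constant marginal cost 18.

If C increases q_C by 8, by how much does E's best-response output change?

Firm E's profit: π = q_E(355 − (q_E + q_C)) − 9q_E.
∂π/∂q_E = 346 − 2q_E − q_C = 0, so q_E = 173 − 0.5q_C.
The reaction-function slope is −0.5, so an 8-unit rise in q_C moves q_E by −0.5 × 8 = −4. E's best response falls — the actions are strategic substitutes.

-4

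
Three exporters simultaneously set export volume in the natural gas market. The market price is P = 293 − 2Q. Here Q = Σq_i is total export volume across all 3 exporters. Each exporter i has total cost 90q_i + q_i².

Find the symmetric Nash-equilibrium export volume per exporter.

20.3

A representative exporter's profit is π_i = q_i(293 − 2Q) − 90q_i − q_i², with Q = q_i + Σ_{j≠i} q_j.
First-order condition: 203 − 6q_i − 2Σ_{j≠i} q_j = 0.
Imposing symmetry (q_j = q for all j) turns Σ_{j≠i} q_j into 2q, so 203 = 10q and q = 20.3.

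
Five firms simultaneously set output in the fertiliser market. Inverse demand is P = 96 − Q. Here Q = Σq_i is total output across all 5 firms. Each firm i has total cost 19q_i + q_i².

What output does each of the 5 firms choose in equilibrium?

A representative firm's profit is π_i = q_i(96 − Q) − 19q_i − q_i², with Q = q_i + Σ_{j≠i} q_j.
First-order condition: 77 − 4q_i − Σ_{j≠i} q_j = 0.
In a symmetric equilibrium every firm chooses the same q, so Σ_{j≠i} q_j = 4q. The condition becomes 77 − 8q = 0, giving q = 77/8 = 9.625.

9.625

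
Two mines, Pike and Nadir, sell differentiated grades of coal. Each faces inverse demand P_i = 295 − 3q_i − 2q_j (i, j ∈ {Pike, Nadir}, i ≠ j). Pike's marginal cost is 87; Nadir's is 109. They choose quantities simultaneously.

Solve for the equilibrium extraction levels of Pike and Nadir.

Mine Pike's profit: π = q_{Pike}(295 − 3q_{Pike} − 2q_{Nadir}) − 87q_{Pike}.
∂π/∂q_{Pike} = 208 − 6q_{Pike} − 2q_{Nadir} = 0 ⇒ q_{Pike} = 104/3 − (1/3)q_{Nadir}.
Similarly q_{Nadir} = 31 − (1/3)q_{Pike}.
Substituting the second reaction function into the first: q_{Pike} = 104/3 − (1/3)(31 − (1/3)q_{Pike}), which gives (8/9)q_{Pike} = 73/3 ⇒ q_{Pike} = 27.375.
Then q_{Nadir} = 31 − (1/3)·27.375 = 21.875.

27.375, 21.875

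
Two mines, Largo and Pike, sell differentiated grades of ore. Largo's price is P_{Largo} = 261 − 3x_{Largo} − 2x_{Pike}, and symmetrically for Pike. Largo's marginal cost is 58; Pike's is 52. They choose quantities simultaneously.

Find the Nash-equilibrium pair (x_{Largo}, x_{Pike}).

Mine Largo's profit: π = x_{Largo}(261 − 3x_{Largo} − 2x_{Pike}) − 58x_{Largo}.
∂π/∂x_{Largo} = 203 − 6x_{Largo} − 2x_{Pike} = 0 ⇒ x_{Largo} = 203/6 − (1/3)x_{Pike}.
Similarly x_{Pike} = 209/6 − (1/3)x_{Largo}.
Plugging x_{Pike} into Largo's best response: x_{Largo} = 203/6 − (1/3)(209/6 − (1/3)x_{Largo}) ⇒ (8/9)x_{Largo} = 200/9, so x_{Largo} = 25.
Then x_{Pike} = 209/6 − (1/3)·25 = 26.5.

25, 26.5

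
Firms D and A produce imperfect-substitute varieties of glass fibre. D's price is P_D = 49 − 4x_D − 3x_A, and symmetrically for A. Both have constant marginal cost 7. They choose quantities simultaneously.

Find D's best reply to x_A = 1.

Firm D's profit: π = x_D(49 − 4x_D − 3x_A) − 7x_D.
∂π/∂x_D = 42 − 8x_D − 3x_A = 0 ⇒ x_D = 5.25 − 0.375x_A.
At x_A = 1: x_D = 5.25 − 0.375·1 = 4.875.

4.875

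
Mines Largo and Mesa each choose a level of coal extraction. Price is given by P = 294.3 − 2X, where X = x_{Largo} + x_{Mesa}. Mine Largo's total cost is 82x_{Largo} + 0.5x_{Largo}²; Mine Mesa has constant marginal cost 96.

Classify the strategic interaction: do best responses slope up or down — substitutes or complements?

strategic substitutes

Mine Largo's profit: π = x_{Largo}(294.3 − 2(x_{Largo} + x_{Mesa})) − 82x_{Largo} − 0.5x_{Largo}².
∂π/∂x_{Largo} = 212.3 − 5x_{Largo} − 2x_{Mesa} = 0, so x_{Largo} = 42.46 − 0.4x_{Mesa}.
The best-response slope dx_{Largo}/dx_{Mesa} = −0.4 < 0: the reaction function is downward-sloping, so the choices are strategic substitutes.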